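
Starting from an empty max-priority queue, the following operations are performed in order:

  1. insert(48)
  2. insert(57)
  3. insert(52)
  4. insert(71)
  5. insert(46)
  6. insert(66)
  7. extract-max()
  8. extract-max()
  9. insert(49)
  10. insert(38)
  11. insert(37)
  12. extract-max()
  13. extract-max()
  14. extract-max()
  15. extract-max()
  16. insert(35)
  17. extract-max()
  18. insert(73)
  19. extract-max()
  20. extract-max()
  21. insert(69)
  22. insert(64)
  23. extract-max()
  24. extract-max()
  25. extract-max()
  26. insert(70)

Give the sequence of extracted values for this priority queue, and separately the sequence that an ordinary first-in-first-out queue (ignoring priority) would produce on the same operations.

insert 48 → {48}
insert 57 → {57, 48}
insert 52 → {57, 52, 48}
insert 71 → {71, 57, 52, 48}
insert 46 → {71, 57, 52, 48, 46}
insert 66 → {71, 66, 57, 52, 48, 46}
extract-max → 71; now {66, 57, 52, 48, 46}
extract-max → 66; now {57, 52, 48, 46}
insert 49 → {57, 52, 49, 48, 46}
insert 38 → {57, 52, 49, 48, 46, 38}
insert 37 → {57, 52, 49, 48, 46, 38, 37}
extract-max → 57; now {52, 49, 48, 46, 38, 37}
extract-max → 52; now {49, 48, 46, 38, 37}
extract-max → 49; now {48, 46, 38, 37}
extract-max → 48; now {46, 38, 37}
insert 35 → {46, 38, 37, 35}
extract-max → 46; now {38, 37, 35}
insert 73 → {73, 38, 37, 35}
extract-max → 73; now {38, 37, 35}
extract-max → 38; now {37, 35}
insert 69 → {69, 37, 35}
insert 64 → {69, 64, 37, 35}
extract-max → 69; now {64, 37, 35}
extract-max → 64; now {37, 35}
extract-max → 37; now {35}
insert 70 → {70, 35}

priority queue: 71, 66, 57, 52, 49, 48, 46, 73, 38, 69, 64, 37; FIFO queue: [48, 57, 52, 71, 46, 66, 49, 38, 37, 35, 73, 69]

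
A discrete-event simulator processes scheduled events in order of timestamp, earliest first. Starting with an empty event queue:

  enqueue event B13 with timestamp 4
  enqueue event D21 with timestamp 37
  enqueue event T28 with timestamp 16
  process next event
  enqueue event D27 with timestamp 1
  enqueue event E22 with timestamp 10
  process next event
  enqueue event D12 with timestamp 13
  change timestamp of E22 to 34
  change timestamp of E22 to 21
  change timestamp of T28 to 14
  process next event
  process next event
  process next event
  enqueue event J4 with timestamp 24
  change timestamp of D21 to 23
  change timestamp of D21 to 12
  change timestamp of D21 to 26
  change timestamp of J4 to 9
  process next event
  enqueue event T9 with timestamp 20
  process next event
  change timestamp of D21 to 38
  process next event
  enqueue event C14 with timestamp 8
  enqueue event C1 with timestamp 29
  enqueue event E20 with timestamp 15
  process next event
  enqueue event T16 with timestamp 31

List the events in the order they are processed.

B13, D27, D12, T28, E22, J4, T9, D21, C14

add B13 (timestamp 4) → {B13:4}
add D21 (timestamp 37) → {B13:4, D21:37}
add T28 (timestamp 16) → {B13:4, T28:16, D21:37}
process next event → B13; now {T28:16, D21:37}
add D27 (timestamp 1) → {D27:1, T28:16, D21:37}
add E22 (timestamp 10) → {D27:1, E22:10, T28:16, D21:37}
process next event → D27; now {E22:10, T28:16, D21:37}
add D12 (timestamp 13) → {E22:10, D12:13, T28:16, D21:37}
update E22 to timestamp 34 → {D12:13, T28:16, E22:34, D21:37}
update E22 to timestamp 21 → {D12:13, T28:16, E22:21, D21:37}
update T28 to timestamp 14 → {D12:13, T28:14, E22:21, D21:37}
process next event → D12; now {T28:14, E22:21, D21:37}
process next event → T28; now {E22:21, D21:37}
process next event → E22; now {D21:37}
add J4 (timestamp 24) → {J4:24, D21:37}
update D21 to timestamp 23 → {D21:23, J4:24}
update D21 to timestamp 12 → {D21:12, J4:24}
update D21 to timestamp 26 → {J4:24, D21:26}
update J4 to timestamp 9 → {J4:9, D21:26}
process next event → J4; now {D21:26}
add T9 (timestamp 20) → {T9:20, D21:26}
process next event → T9; now {D21:26}
update D21 to timestamp 38 → {D21:38}
process next event → D21; now {}
add C14 (timestamp 8) → {C14:8}
add C1 (timestamp 29) → {C14:8, C1:29}
add E20 (timestamp 15) → {C14:8, E20:15, C1:29}
process next event → C14; now {E20:15, C1:29}
add T16 (timestamp 31) → {E20:15, C1:29, T16:31}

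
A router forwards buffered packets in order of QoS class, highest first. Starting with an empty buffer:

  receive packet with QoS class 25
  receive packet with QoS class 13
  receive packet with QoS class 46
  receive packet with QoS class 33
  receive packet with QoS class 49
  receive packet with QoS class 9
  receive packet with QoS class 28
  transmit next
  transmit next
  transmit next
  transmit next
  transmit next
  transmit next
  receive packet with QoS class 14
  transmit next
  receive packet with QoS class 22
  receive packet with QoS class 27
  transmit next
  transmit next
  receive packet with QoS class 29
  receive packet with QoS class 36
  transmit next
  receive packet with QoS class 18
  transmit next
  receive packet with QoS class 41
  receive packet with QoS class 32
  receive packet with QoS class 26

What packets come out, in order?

insert 25 → {25}
insert 13 → {25, 13}
insert 46 → {46, 25, 13}
insert 33 → {46, 33, 25, 13}
insert 49 → {49, 46, 33, 25, 13}
insert 9 → {49, 46, 33, 25, 13, 9}
insert 28 → {49, 46, 33, 28, 25, 13, 9}
transmit next → 49; now {46, 33, 28, 25, 13, 9}
transmit next → 46; now {33, 28, 25, 13, 9}
transmit next → 33; now {28, 25, 13, 9}
transmit next → 28; now {25, 13, 9}
transmit next → 25; now {13, 9}
transmit next → 13; now {9}
insert 14 → {14, 9}
transmit next → 14; now {9}
insert 22 → {22, 9}
insert 27 → {27, 22, 9}
transmit next → 27; now {22, 9}
transmit next → 22; now {9}
insert 29 → {29, 9}
insert 36 → {36, 29, 9}
transmit next → 36; now {29, 9}
insert 18 → {29, 18, 9}
transmit next → 29; now {18, 9}
insert 41 → {41, 18, 9}
insert 32 → {41, 32, 18, 9}
insert 26 → {41, 32, 26, 18, 9}

49, 46, 33, 28, 25, 13, 14, 27, 22, 36, 29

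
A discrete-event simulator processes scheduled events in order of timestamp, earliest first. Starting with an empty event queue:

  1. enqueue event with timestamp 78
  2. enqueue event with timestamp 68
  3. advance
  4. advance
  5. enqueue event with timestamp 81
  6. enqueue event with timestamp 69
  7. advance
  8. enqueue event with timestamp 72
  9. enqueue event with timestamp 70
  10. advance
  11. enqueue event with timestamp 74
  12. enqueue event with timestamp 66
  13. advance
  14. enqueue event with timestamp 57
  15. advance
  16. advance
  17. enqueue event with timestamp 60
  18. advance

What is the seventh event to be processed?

insert 78 → {78}
insert 68 → {68, 78}
advance → 68; now {78}
advance → 78; now {}
insert 81 → {81}
insert 69 → {69, 81}
advance → 69; now {81}
insert 72 → {72, 81}
insert 70 → {70, 72, 81}
advance → 70; now {72, 81}
insert 74 → {72, 74, 81}
insert 66 → {66, 72, 74, 81}
advance → 66; now {72, 74, 81}
insert 57 → {57, 72, 74, 81}
advance → 57; now {72, 74, 81}
advance → 72; now {74, 81}
insert 60 → {60, 74, 81}
advance → 60; now {74, 81}

72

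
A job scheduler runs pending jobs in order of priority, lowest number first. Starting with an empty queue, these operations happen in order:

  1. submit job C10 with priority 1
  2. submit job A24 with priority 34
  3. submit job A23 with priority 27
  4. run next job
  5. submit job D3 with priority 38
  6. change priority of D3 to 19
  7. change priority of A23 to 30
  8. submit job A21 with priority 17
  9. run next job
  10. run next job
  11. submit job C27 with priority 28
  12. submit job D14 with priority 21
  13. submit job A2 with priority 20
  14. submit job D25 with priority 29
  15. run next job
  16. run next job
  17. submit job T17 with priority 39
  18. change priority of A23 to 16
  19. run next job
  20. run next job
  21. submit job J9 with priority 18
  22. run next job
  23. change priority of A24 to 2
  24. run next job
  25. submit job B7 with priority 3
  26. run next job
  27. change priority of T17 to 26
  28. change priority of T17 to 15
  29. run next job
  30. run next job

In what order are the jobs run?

C10, A21, D3, A2, D14, A23, C27, J9, A24, B7, T17, D25

add C10 (priority 1) → {C10:1}
add A24 (priority 34) → {C10:1, A24:34}
add A23 (priority 27) → {C10:1, A23:27, A24:34}
run next job → C10; now {A23:27, A24:34}
add D3 (priority 38) → {A23:27, A24:34, D3:38}
update D3 to priority 19 → {D3:19, A23:27, A24:34}
update A23 to priority 30 → {D3:19, A23:30, A24:34}
add A21 (priority 17) → {A21:17, D3:19, A23:30, A24:34}
run next job → A21; now {D3:19, A23:30, A24:34}
run next job → D3; now {A23:30, A24:34}
add C27 (priority 28) → {C27:28, A23:30, A24:34}
add D14 (priority 21) → {D14:21, C27:28, A23:30, A24:34}
add A2 (priority 20) → {A2:20, D14:21, C27:28, A23:30, A24:34}
add D25 (priority 29) → {A2:20, D14:21, C27:28, D25:29, A23:30, A24:34}
run next job → A2; now {D14:21, C27:28, D25:29, A23:30, A24:34}
run next job → D14; now {C27:28, D25:29, A23:30, A24:34}
add T17 (priority 39) → {C27:28, D25:29, A23:30, A24:34, T17:39}
update A23 to priority 16 → {A23:16, C27:28, D25:29, A24:34, T17:39}
run next job → A23; now {C27:28, D25:29, A24:34, T17:39}
run next job → C27; now {D25:29, A24:34, T17:39}
add J9 (priority 18) → {J9:18, D25:29, A24:34, T17:39}
run next job → J9; now {D25:29, A24:34, T17:39}
update A24 to priority 2 → {A24:2, D25:29, T17:39}
run next job → A24; now {D25:29, T17:39}
add B7 (priority 3) → {B7:3, D25:29, T17:39}
run next job → B7; now {D25:29, T17:39}
update T17 to priority 26 → {T17:26, D25:29}
update T17 to priority 15 → {T17:15, D25:29}
run next job → T17; now {D25:29}
run next job → D25; now {}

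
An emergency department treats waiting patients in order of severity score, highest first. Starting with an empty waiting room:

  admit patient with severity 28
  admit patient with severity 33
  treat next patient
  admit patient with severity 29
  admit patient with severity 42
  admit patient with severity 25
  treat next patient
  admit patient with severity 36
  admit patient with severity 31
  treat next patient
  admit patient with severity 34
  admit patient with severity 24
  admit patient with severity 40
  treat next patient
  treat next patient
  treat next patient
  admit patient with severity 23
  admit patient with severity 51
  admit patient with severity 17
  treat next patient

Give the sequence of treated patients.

33 → 42 → 36 → 40 → 34 → 31 → 51

insert 28 → {28}
insert 33 → {33, 28}
treat next patient → 33; now {28}
insert 29 → {29, 28}
insert 42 → {42, 29, 28}
insert 25 → {42, 29, 28, 25}
treat next patient → 42; now {29, 28, 25}
insert 36 → {36, 29, 28, 25}
insert 31 → {36, 31, 29, 28, 25}
treat next patient → 36; now {31, 29, 28, 25}
insert 34 → {34, 31, 29, 28, 25}
insert 24 → {34, 31, 29, 28, 25, 24}
insert 40 → {40, 34, 31, 29, 28, 25, 24}
treat next patient → 40; now {34, 31, 29, 28, 25, 24}
treat next patient → 34; now {31, 29, 28, 25, 24}
treat next patient → 31; now {29, 28, 25, 24}
insert 23 → {29, 28, 25, 24, 23}
insert 51 → {51, 29, 28, 25, 24, 23}
insert 17 → {51, 29, 28, 25, 24, 23, 17}
treat next patient → 51; now {29, 28, 25, 24, 23, 17}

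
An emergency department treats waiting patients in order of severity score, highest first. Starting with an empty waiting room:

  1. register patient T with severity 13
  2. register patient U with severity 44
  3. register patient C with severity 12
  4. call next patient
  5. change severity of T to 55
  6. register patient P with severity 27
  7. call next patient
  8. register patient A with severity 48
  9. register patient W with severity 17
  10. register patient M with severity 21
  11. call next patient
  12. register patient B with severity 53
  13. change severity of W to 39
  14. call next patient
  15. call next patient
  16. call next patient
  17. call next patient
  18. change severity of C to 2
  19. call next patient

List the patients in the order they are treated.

U, T, A, B, W, P, M, C

add T (severity 13) → {T:13}
add U (severity 44) → {U:44, T:13}
add C (severity 12) → {U:44, T:13, C:12}
call next patient → U; now {T:13, C:12}
update T to severity 55 → {T:55, C:12}
add P (severity 27) → {T:55, P:27, C:12}
call next patient → T; now {P:27, C:12}
add A (severity 48) → {A:48, P:27, C:12}
add W (severity 17) → {A:48, P:27, W:17, C:12}
add M (severity 21) → {A:48, P:27, M:21, W:17, C:12}
call next patient → A; now {P:27, M:21, W:17, C:12}
add B (severity 53) → {B:53, P:27, M:21, W:17, C:12}
update W to severity 39 → {B:53, W:39, P:27, M:21, C:12}
call next patient → B; now {W:39, P:27, M:21, C:12}
call next patient → W; now {P:27, M:21, C:12}
call next patient → P; now {M:21, C:12}
call next patient → M; now {C:12}
update C to severity 2 → {C:2}
call next patient → C; now {}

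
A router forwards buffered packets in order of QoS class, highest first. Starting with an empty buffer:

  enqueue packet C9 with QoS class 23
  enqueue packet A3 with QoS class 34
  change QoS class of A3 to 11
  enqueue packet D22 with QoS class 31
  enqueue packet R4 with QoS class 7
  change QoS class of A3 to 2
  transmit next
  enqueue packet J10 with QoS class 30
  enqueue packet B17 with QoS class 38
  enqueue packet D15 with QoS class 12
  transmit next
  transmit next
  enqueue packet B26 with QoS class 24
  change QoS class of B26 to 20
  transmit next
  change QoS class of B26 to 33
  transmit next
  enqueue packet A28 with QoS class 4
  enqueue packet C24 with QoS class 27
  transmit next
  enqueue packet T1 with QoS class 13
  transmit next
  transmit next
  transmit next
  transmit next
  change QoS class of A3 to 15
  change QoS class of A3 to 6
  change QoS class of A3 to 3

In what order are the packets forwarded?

D22 → B17 → J10 → C9 → B26 → C24 → T1 → D15 → R4 → A28

add C9 (QoS class 23) → {C9:23}
add A3 (QoS class 34) → {A3:34, C9:23}
update A3 to QoS class 11 → {C9:23, A3:11}
add D22 (QoS class 31) → {D22:31, C9:23, A3:11}
add R4 (QoS class 7) → {D22:31, C9:23, A3:11, R4:7}
update A3 to QoS class 2 → {D22:31, C9:23, R4:7, A3:2}
transmit next → D22; now {C9:23, R4:7, A3:2}
add J10 (QoS class 30) → {J10:30, C9:23, R4:7, A3:2}
add B17 (QoS class 38) → {B17:38, J10:30, C9:23, R4:7, A3:2}
add D15 (QoS class 12) → {B17:38, J10:30, C9:23, D15:12, R4:7, A3:2}
transmit next → B17; now {J10:30, C9:23, D15:12, R4:7, A3:2}
transmit next → J10; now {C9:23, D15:12, R4:7, A3:2}
add B26 (QoS class 24) → {B26:24, C9:23, D15:12, R4:7, A3:2}
update B26 to QoS class 20 → {C9:23, B26:20, D15:12, R4:7, A3:2}
transmit next → C9; now {B26:20, D15:12, R4:7, A3:2}
update B26 to QoS class 33 → {B26:33, D15:12, R4:7, A3:2}
transmit next → B26; now {D15:12, R4:7, A3:2}
add A28 (QoS class 4) → {D15:12, R4:7, A28:4, A3:2}
add C24 (QoS class 27) → {C24:27, D15:12, R4:7, A28:4, A3:2}
transmit next → C24; now {D15:12, R4:7, A28:4, A3:2}
add T1 (QoS class 13) → {T1:13, D15:12, R4:7, A28:4, A3:2}
transmit next → T1; now {D15:12, R4:7, A28:4, A3:2}
transmit next → D15; now {R4:7, A28:4, A3:2}
transmit next → R4; now {A28:4, A3:2}
transmit next → A28; now {A3:2}
update A3 to QoS class 15 → {A3:15}
update A3 to QoS class 6 → {A3:6}
update A3 to QoS class 3 → {A3:3}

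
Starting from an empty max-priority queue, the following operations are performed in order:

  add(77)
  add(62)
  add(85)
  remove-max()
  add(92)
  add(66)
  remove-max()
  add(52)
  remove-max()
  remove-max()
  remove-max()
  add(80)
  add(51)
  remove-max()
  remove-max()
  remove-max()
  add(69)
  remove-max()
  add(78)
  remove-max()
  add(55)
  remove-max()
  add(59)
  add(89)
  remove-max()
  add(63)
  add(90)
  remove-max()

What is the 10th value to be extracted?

insert 77 → {77}
insert 62 → {77, 62}
insert 85 → {85, 77, 62}
remove-max → 85; now {77, 62}
insert 92 → {92, 77, 62}
insert 66 → {92, 77, 66, 62}
remove-max → 92; now {77, 66, 62}
insert 52 → {77, 66, 62, 52}
remove-max → 77; now {66, 62, 52}
remove-max → 66; now {62, 52}
remove-max → 62; now {52}
insert 80 → {80, 52}
insert 51 → {80, 52, 51}
remove-max → 80; now {52, 51}
remove-max → 52; now {51}
remove-max → 51; now {}
insert 69 → {69}
remove-max → 69; now {}
insert 78 → {78}
remove-max → 78; now {}
insert 55 → {55}
remove-max → 55; now {}
insert 59 → {59}
insert 89 → {89, 59}
remove-max → 89; now {59}
insert 63 → {63, 59}
insert 90 → {90, 63, 59}
remove-max → 90; now {63, 59}

78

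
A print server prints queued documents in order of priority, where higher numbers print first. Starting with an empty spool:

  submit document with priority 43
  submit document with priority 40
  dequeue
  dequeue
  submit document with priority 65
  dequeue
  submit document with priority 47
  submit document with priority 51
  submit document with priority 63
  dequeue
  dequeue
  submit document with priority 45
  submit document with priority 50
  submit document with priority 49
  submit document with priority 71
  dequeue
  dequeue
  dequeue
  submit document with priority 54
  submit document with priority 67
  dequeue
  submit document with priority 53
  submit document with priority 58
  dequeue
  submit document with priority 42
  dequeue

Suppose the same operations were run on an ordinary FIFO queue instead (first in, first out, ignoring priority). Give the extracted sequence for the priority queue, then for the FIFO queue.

insert 43 → {43}
insert 40 → {43, 40}
dequeue → 43; now {40}
dequeue → 40; now {}
insert 65 → {65}
dequeue → 65; now {}
insert 47 → {47}
insert 51 → {51, 47}
insert 63 → {63, 51, 47}
dequeue → 63; now {51, 47}
dequeue → 51; now {47}
insert 45 → {47, 45}
insert 50 → {50, 47, 45}
insert 49 → {50, 49, 47, 45}
insert 71 → {71, 50, 49, 47, 45}
dequeue → 71; now {50, 49, 47, 45}
dequeue → 50; now {49, 47, 45}
dequeue → 49; now {47, 45}
insert 54 → {54, 47, 45}
insert 67 → {67, 54, 47, 45}
dequeue → 67; now {54, 47, 45}
insert 53 → {54, 53, 47, 45}
insert 58 → {58, 54, 53, 47, 45}
dequeue → 58; now {54, 53, 47, 45}
insert 42 → {54, 53, 47, 45, 42}
dequeue → 54; now {53, 47, 45, 42}

priority queue: [43, 40, 65, 63, 51, 71, 50, 49, 67, 58, 54]; FIFO queue: 43 → 40 → 65 → 47 → 51 → 63 → 45 → 50 → 49 → 71 → 54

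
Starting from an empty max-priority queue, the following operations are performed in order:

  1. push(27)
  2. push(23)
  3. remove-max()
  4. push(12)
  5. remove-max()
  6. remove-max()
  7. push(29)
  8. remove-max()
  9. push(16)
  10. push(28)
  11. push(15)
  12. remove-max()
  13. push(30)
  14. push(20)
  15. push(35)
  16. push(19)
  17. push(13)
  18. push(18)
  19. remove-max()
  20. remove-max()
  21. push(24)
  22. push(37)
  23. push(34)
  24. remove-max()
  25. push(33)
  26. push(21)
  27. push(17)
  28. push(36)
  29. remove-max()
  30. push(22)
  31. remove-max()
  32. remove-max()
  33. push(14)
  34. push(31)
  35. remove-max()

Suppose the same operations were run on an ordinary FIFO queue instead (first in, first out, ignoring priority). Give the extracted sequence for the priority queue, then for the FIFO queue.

priority queue: [27, 23, 12, 29, 28, 35, 30, 37, 36, 34, 33, 31]; FIFO queue: [27, 23, 12, 29, 16, 28, 15, 30, 20, 35, 19, 13]

insert 27 → {27}
insert 23 → {27, 23}
remove-max → 27; now {23}
insert 12 → {23, 12}
remove-max → 23; now {12}
remove-max → 12; now {}
insert 29 → {29}
remove-max → 29; now {}
insert 16 → {16}
insert 28 → {28, 16}
insert 15 → {28, 16, 15}
remove-max → 28; now {16, 15}
insert 30 → {30, 16, 15}
insert 20 → {30, 20, 16, 15}
insert 35 → {35, 30, 20, 16, 15}
insert 19 → {35, 30, 20, 19, 16, 15}
insert 13 → {35, 30, 20, 19, 16, 15, 13}
insert 18 → {35, 30, 20, 19, 18, 16, 15, 13}
remove-max → 35; now {30, 20, 19, 18, 16, 15, 13}
remove-max → 30; now {20, 19, 18, 16, 15, 13}
insert 24 → {24, 20, 19, 18, 16, 15, 13}
insert 37 → {37, 24, 20, 19, 18, 16, 15, 13}
insert 34 → {37, 34, 24, 20, 19, 18, 16, 15, 13}
remove-max → 37; now {34, 24, 20, 19, 18, 16, 15, 13}
insert 33 → {34, 33, 24, 20, 19, 18, 16, 15, 13}
insert 21 → {34, 33, 24, 21, 20, 19, 18, 16, 15, 13}
insert 17 → {34, 33, 24, 21, 20, 19, 18, 17, 16, 15, 13}
insert 36 → {36, 34, 33, 24, 21, 20, 19, 18, 17, 16, 15, 13}
remove-max → 36; now {34, 33, 24, 21, 20, 19, 18, 17, 16, 15, 13}
insert 22 → {34, 33, 24, 22, 21, 20, 19, 18, 17, 16, 15, 13}
remove-max → 34; now {33, 24, 22, 21, 20, 19, 18, 17, 16, 15, 13}
remove-max → 33; now {24, 22, 21, 20, 19, 18, 17, 16, 15, 13}
insert 14 → {24, 22, 21, 20, 19, 18, 17, 16, 15, 14, 13}
insert 31 → {31, 24, 22, 21, 20, 19, 18, 17, 16, 15, 14, 13}
remove-max → 31; now {24, 22, 21, 20, 19, 18, 17, 16, 15, 14, 13}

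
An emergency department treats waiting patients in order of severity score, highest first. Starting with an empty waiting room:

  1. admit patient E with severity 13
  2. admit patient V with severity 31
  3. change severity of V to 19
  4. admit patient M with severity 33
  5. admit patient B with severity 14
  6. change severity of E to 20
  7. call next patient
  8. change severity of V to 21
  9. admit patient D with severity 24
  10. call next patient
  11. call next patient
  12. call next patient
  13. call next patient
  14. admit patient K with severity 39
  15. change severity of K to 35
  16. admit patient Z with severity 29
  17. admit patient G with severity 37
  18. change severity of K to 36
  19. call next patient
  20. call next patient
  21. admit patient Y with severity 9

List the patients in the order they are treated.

M, D, V, E, B, G, K

add E (severity 13) → {E:13}
add V (severity 31) → {V:31, E:13}
update V to severity 19 → {V:19, E:13}
add M (severity 33) → {M:33, V:19, E:13}
add B (severity 14) → {M:33, V:19, B:14, E:13}
update E to severity 20 → {M:33, E:20, V:19, B:14}
call next patient → M; now {E:20, V:19, B:14}
update V to severity 21 → {V:21, E:20, B:14}
add D (severity 24) → {D:24, V:21, E:20, B:14}
call next patient → D; now {V:21, E:20, B:14}
call next patient → V; now {E:20, B:14}
call next patient → E; now {B:14}
call next patient → B; now {}
add K (severity 39) → {K:39}
update K to severity 35 → {K:35}
add Z (severity 29) → {K:35, Z:29}
add G (severity 37) → {G:37, K:35, Z:29}
update K to severity 36 → {G:37, K:36, Z:29}
call next patient → G; now {K:36, Z:29}
call next patient → K; now {Z:29}
add Y (severity 9) → {Z:29, Y:9}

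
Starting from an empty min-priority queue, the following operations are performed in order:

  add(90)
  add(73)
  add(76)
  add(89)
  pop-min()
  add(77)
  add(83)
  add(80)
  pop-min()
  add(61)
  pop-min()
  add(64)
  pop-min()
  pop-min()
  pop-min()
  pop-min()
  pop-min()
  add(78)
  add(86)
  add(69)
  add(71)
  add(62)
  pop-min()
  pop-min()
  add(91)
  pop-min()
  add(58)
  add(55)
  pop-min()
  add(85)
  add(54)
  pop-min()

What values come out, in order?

insert 90 → {90}
insert 73 → {73, 90}
insert 76 → {73, 76, 90}
insert 89 → {73, 76, 89, 90}
pop-min → 73; now {76, 89, 90}
insert 77 → {76, 77, 89, 90}
insert 83 → {76, 77, 83, 89, 90}
insert 80 → {76, 77, 80, 83, 89, 90}
pop-min → 76; now {77, 80, 83, 89, 90}
insert 61 → {61, 77, 80, 83, 89, 90}
pop-min → 61; now {77, 80, 83, 89, 90}
insert 64 → {64, 77, 80, 83, 89, 90}
pop-min → 64; now {77, 80, 83, 89, 90}
pop-min → 77; now {80, 83, 89, 90}
pop-min → 80; now {83, 89, 90}
pop-min → 83; now {89, 90}
pop-min → 89; now {90}
insert 78 → {78, 90}
insert 86 → {78, 86, 90}
insert 69 → {69, 78, 86, 90}
insert 71 → {69, 71, 78, 86, 90}
insert 62 → {62, 69, 71, 78, 86, 90}
pop-min → 62; now {69, 71, 78, 86, 90}
pop-min → 69; now {71, 78, 86, 90}
insert 91 → {71, 78, 86, 90, 91}
pop-min → 71; now {78, 86, 90, 91}
insert 58 → {58, 78, 86, 90, 91}
insert 55 → {55, 58, 78, 86, 90, 91}
pop-min → 55; now {58, 78, 86, 90, 91}
insert 85 → {58, 78, 85, 86, 90, 91}
insert 54 → {54, 58, 78, 85, 86, 90, 91}
pop-min → 54; now {58, 78, 85, 86, 90, 91}

73 → 76 → 61 → 64 → 77 → 80 → 83 → 89 → 62 → 69 → 71 → 55 → 54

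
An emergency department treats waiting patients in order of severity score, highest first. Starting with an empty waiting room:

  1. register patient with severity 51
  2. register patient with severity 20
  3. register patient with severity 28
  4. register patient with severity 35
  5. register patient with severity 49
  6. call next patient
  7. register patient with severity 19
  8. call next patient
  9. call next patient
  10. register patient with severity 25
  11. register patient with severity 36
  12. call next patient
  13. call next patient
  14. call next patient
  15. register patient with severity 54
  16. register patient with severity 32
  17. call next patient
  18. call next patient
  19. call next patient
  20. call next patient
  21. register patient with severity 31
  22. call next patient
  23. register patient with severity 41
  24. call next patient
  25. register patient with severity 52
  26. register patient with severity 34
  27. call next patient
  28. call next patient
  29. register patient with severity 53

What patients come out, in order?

[51, 49, 35, 36, 28, 25, 54, 32, 20, 19, 31, 41, 52, 34]

insert 51 → {51}
insert 20 → {51, 20}
insert 28 → {51, 28, 20}
insert 35 → {51, 35, 28, 20}
insert 49 → {51, 49, 35, 28, 20}
call next patient → 51; now {49, 35, 28, 20}
insert 19 → {49, 35, 28, 20, 19}
call next patient → 49; now {35, 28, 20, 19}
call next patient → 35; now {28, 20, 19}
insert 25 → {28, 25, 20, 19}
insert 36 → {36, 28, 25, 20, 19}
call next patient → 36; now {28, 25, 20, 19}
call next patient → 28; now {25, 20, 19}
call next patient → 25; now {20, 19}
insert 54 → {54, 20, 19}
insert 32 → {54, 32, 20, 19}
call next patient → 54; now {32, 20, 19}
call next patient → 32; now {20, 19}
call next patient → 20; now {19}
call next patient → 19; now {}
insert 31 → {31}
call next patient → 31; now {}
insert 41 → {41}
call next patient → 41; now {}
insert 52 → {52}
insert 34 → {52, 34}
call next patient → 52; now {34}
call next patient → 34; now {}
insert 53 → {53}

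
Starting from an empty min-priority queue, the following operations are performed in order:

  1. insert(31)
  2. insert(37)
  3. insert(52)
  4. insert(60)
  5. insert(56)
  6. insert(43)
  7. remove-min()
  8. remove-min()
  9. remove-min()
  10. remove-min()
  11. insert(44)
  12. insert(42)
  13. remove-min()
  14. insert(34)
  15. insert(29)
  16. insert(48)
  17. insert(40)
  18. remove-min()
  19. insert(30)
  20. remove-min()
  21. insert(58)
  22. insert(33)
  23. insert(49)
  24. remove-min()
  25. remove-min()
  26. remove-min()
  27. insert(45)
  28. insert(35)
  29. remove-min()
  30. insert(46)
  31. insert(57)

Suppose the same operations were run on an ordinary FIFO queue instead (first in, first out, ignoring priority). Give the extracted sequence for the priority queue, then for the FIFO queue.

priority queue: [31, 37, 43, 52, 42, 29, 30, 33, 34, 40, 35]; FIFO queue: 31 → 37 → 52 → 60 → 56 → 43 → 44 → 42 → 34 → 29 → 48

insert 31 → {31}
insert 37 → {31, 37}
insert 52 → {31, 37, 52}
insert 60 → {31, 37, 52, 60}
insert 56 → {31, 37, 52, 56, 60}
insert 43 → {31, 37, 43, 52, 56, 60}
remove-min → 31; now {37, 43, 52, 56, 60}
remove-min → 37; now {43, 52, 56, 60}
remove-min → 43; now {52, 56, 60}
remove-min → 52; now {56, 60}
insert 44 → {44, 56, 60}
insert 42 → {42, 44, 56, 60}
remove-min → 42; now {44, 56, 60}
insert 34 → {34, 44, 56, 60}
insert 29 → {29, 34, 44, 56, 60}
insert 48 → {29, 34, 44, 48, 56, 60}
insert 40 → {29, 34, 40, 44, 48, 56, 60}
remove-min → 29; now {34, 40, 44, 48, 56, 60}
insert 30 → {30, 34, 40, 44, 48, 56, 60}
remove-min → 30; now {34, 40, 44, 48, 56, 60}
insert 58 → {34, 40, 44, 48, 56, 58, 60}
insert 33 → {33, 34, 40, 44, 48, 56, 58, 60}
insert 49 → {33, 34, 40, 44, 48, 49, 56, 58, 60}
remove-min → 33; now {34, 40, 44, 48, 49, 56, 58, 60}
remove-min → 34; now {40, 44, 48, 49, 56, 58, 60}
remove-min → 40; now {44, 48, 49, 56, 58, 60}
insert 45 → {44, 45, 48, 49, 56, 58, 60}
insert 35 → {35, 44, 45, 48, 49, 56, 58, 60}
remove-min → 35; now {44, 45, 48, 49, 56, 58, 60}
insert 46 → {44, 45, 46, 48, 49, 56, 58, 60}
insert 57 → {44, 45, 46, 48, 49, 56, 57, 58, 60}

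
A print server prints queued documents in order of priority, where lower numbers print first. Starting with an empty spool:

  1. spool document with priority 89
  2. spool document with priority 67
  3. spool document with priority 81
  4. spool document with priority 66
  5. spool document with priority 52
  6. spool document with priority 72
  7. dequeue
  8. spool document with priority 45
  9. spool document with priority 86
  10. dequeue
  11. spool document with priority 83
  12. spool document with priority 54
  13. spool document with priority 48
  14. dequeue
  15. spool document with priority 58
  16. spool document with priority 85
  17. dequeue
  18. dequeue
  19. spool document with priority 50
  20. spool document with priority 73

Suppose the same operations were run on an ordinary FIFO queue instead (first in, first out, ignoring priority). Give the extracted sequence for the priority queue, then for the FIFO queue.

insert 89 → {89}
insert 67 → {67, 89}
insert 81 → {67, 81, 89}
insert 66 → {66, 67, 81, 89}
insert 52 → {52, 66, 67, 81, 89}
insert 72 → {52, 66, 67, 72, 81, 89}
dequeue → 52; now {66, 67, 72, 81, 89}
insert 45 → {45, 66, 67, 72, 81, 89}
insert 86 → {45, 66, 67, 72, 81, 86, 89}
dequeue → 45; now {66, 67, 72, 81, 86, 89}
insert 83 → {66, 67, 72, 81, 83, 86, 89}
insert 54 → {54, 66, 67, 72, 81, 83, 86, 89}
insert 48 → {48, 54, 66, 67, 72, 81, 83, 86, 89}
dequeue → 48; now {54, 66, 67, 72, 81, 83, 86, 89}
insert 58 → {54, 58, 66, 67, 72, 81, 83, 86, 89}
insert 85 → {54, 58, 66, 67, 72, 81, 83, 85, 86, 89}
dequeue → 54; now {58, 66, 67, 72, 81, 83, 85, 86, 89}
dequeue → 58; now {66, 67, 72, 81, 83, 85, 86, 89}
insert 50 → {50, 66, 67, 72, 81, 83, 85, 86, 89}
insert 73 → {50, 66, 67, 72, 73, 81, 83, 85, 86, 89}

priority queue: 52, 45, 48, 54, 58; FIFO queue: [89, 67, 81, 66, 52]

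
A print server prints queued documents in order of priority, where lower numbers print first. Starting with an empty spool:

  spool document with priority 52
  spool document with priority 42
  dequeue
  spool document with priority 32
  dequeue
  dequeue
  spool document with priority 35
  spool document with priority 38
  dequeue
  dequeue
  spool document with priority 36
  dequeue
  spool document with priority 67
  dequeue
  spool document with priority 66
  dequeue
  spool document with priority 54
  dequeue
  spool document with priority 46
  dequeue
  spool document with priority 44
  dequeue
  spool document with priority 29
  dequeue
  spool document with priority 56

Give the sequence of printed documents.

[42, 32, 52, 35, 38, 36, 67, 66, 54, 46, 44, 29]

insert 52 → {52}
insert 42 → {42, 52}
dequeue → 42; now {52}
insert 32 → {32, 52}
dequeue → 32; now {52}
dequeue → 52; now {}
insert 35 → {35}
insert 38 → {35, 38}
dequeue → 35; now {38}
dequeue → 38; now {}
insert 36 → {36}
dequeue → 36; now {}
insert 67 → {67}
dequeue → 67; now {}
insert 66 → {66}
dequeue → 66; now {}
insert 54 → {54}
dequeue → 54; now {}
insert 46 → {46}
dequeue → 46; now {}
insert 44 → {44}
dequeue → 44; now {}
insert 29 → {29}
dequeue → 29; now {}
insert 56 → {56}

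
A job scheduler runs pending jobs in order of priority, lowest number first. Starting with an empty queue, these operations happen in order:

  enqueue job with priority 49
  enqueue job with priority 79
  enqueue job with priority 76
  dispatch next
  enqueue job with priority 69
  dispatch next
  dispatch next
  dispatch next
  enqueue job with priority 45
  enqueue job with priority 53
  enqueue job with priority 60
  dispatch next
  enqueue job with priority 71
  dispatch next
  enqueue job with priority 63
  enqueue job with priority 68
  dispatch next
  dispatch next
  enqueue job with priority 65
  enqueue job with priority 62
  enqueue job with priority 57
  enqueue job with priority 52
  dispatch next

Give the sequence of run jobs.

insert 49 → {49}
insert 79 → {49, 79}
insert 76 → {49, 76, 79}
dispatch next → 49; now {76, 79}
insert 69 → {69, 76, 79}
dispatch next → 69; now {76, 79}
dispatch next → 76; now {79}
dispatch next → 79; now {}
insert 45 → {45}
insert 53 → {45, 53}
insert 60 → {45, 53, 60}
dispatch next → 45; now {53, 60}
insert 71 → {53, 60, 71}
dispatch next → 53; now {60, 71}
insert 63 → {60, 63, 71}
insert 68 → {60, 63, 68, 71}
dispatch next → 60; now {63, 68, 71}
dispatch next → 63; now {68, 71}
insert 65 → {65, 68, 71}
insert 62 → {62, 65, 68, 71}
insert 57 → {57, 62, 65, 68, 71}
insert 52 → {52, 57, 62, 65, 68, 71}
dispatch next → 52; now {57, 62, 65, 68, 71}

49, 69, 76, 79, 45, 53, 60, 63, 52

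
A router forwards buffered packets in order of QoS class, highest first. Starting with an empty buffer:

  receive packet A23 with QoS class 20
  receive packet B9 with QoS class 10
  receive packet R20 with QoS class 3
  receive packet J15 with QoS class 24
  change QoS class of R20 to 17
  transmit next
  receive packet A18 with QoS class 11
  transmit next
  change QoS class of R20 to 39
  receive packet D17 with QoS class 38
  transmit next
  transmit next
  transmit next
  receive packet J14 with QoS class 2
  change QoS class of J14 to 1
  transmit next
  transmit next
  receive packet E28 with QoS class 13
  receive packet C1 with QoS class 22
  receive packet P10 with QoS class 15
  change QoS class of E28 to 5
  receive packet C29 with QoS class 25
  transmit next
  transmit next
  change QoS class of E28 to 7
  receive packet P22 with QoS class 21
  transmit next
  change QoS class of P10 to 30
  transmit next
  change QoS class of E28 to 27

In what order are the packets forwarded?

add A23 (QoS class 20) → {A23:20}
add B9 (QoS class 10) → {A23:20, B9:10}
add R20 (QoS class 3) → {A23:20, B9:10, R20:3}
add J15 (QoS class 24) → {J15:24, A23:20, B9:10, R20:3}
update R20 to QoS class 17 → {J15:24, A23:20, R20:17, B9:10}
transmit next → J15; now {A23:20, R20:17, B9:10}
add A18 (QoS class 11) → {A23:20, R20:17, A18:11, B9:10}
transmit next → A23; now {R20:17, A18:11, B9:10}
update R20 to QoS class 39 → {R20:39, A18:11, B9:10}
add D17 (QoS class 38) → {R20:39, D17:38, A18:11, B9:10}
transmit next → R20; now {D17:38, A18:11, B9:10}
transmit next → D17; now {A18:11, B9:10}
transmit next → A18; now {B9:10}
add J14 (QoS class 2) → {B9:10, J14:2}
update J14 to QoS class 1 → {B9:10, J14:1}
transmit next → B9; now {J14:1}
transmit next → J14; now {}
add E28 (QoS class 13) → {E28:13}
add C1 (QoS class 22) → {C1:22, E28:13}
add P10 (QoS class 15) → {C1:22, P10:15, E28:13}
update E28 to QoS class 5 → {C1:22, P10:15, E28:5}
add C29 (QoS class 25) → {C29:25, C1:22, P10:15, E28:5}
transmit next → C29; now {C1:22, P10:15, E28:5}
transmit next → C1; now {P10:15, E28:5}
update E28 to QoS class 7 → {P10:15, E28:7}
add P22 (QoS class 21) → {P22:21, P10:15, E28:7}
transmit next → P22; now {P10:15, E28:7}
update P10 to QoS class 30 → {P10:30, E28:7}
transmit next → P10; now {E28:7}
update E28 to QoS class 27 → {E28:27}

J15, A23, R20, D17, A18, B9, J14, C29, C1, P22, P10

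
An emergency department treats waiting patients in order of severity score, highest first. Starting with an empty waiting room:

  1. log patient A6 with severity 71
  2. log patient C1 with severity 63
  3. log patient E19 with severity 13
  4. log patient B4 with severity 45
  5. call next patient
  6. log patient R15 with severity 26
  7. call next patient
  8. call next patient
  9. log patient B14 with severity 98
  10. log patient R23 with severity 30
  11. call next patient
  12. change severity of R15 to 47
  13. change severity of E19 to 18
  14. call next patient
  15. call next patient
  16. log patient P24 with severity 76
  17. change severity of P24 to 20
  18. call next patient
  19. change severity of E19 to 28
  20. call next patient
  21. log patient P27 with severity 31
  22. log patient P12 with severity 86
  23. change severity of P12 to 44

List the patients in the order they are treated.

[A6, C1, B4, B14, R15, R23, P24, E19]

add A6 (severity 71) → {A6:71}
add C1 (severity 63) → {A6:71, C1:63}
add E19 (severity 13) → {A6:71, C1:63, E19:13}
add B4 (severity 45) → {A6:71, C1:63, B4:45, E19:13}
call next patient → A6; now {C1:63, B4:45, E19:13}
add R15 (severity 26) → {C1:63, B4:45, R15:26, E19:13}
call next patient → C1; now {B4:45, R15:26, E19:13}
call next patient → B4; now {R15:26, E19:13}
add B14 (severity 98) → {B14:98, R15:26, E19:13}
add R23 (severity 30) → {B14:98, R23:30, R15:26, E19:13}
call next patient → B14; now {R23:30, R15:26, E19:13}
update R15 to severity 47 → {R15:47, R23:30, E19:13}
update E19 to severity 18 → {R15:47, R23:30, E19:18}
call next patient → R15; now {R23:30, E19:18}
call next patient → R23; now {E19:18}
add P24 (severity 76) → {P24:76, E19:18}
update P24 to severity 20 → {P24:20, E19:18}
call next patient → P24; now {E19:18}
update E19 to severity 28 → {E19:28}
call next patient → E19; now {}
add P27 (severity 31) → {P27:31}
add P12 (severity 86) → {P12:86, P27:31}
update P12 to severity 44 → {P12:44, P27:31}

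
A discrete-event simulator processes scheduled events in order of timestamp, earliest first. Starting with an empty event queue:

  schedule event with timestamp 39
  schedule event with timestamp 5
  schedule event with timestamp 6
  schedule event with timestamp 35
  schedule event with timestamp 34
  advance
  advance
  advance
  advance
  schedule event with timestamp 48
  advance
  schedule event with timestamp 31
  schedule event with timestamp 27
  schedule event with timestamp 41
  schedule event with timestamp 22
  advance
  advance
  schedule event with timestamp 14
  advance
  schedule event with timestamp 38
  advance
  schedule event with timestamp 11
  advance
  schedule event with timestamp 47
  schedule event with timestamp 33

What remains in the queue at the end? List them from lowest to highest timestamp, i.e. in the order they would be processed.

33 → 38 → 41 → 47 → 48

insert 39 → {39}
insert 5 → {5, 39}
insert 6 → {5, 6, 39}
insert 35 → {5, 6, 35, 39}
insert 34 → {5, 6, 34, 35, 39}
advance → 5; now {6, 34, 35, 39}
advance → 6; now {34, 35, 39}
advance → 34; now {35, 39}
advance → 35; now {39}
insert 48 → {39, 48}
advance → 39; now {48}
insert 31 → {31, 48}
insert 27 → {27, 31, 48}
insert 41 → {27, 31, 41, 48}
insert 22 → {22, 27, 31, 41, 48}
advance → 22; now {27, 31, 41, 48}
advance → 27; now {31, 41, 48}
insert 14 → {14, 31, 41, 48}
advance → 14; now {31, 41, 48}
insert 38 → {31, 38, 41, 48}
advance → 31; now {38, 41, 48}
insert 11 → {11, 38, 41, 48}
advance → 11; now {38, 41, 48}
insert 47 → {38, 41, 47, 48}
insert 33 → {33, 38, 41, 47, 48}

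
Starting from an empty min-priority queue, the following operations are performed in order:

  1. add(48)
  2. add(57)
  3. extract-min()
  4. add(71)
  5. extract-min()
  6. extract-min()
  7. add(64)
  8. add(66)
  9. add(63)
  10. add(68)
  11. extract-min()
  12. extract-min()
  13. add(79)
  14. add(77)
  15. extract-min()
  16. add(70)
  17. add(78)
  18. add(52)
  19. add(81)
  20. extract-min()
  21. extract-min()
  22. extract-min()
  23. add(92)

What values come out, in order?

insert 48 → {48}
insert 57 → {48, 57}
extract-min → 48; now {57}
insert 71 → {57, 71}
extract-min → 57; now {71}
extract-min → 71; now {}
insert 64 → {64}
insert 66 → {64, 66}
insert 63 → {63, 64, 66}
insert 68 → {63, 64, 66, 68}
extract-min → 63; now {64, 66, 68}
extract-min → 64; now {66, 68}
insert 79 → {66, 68, 79}
insert 77 → {66, 68, 77, 79}
extract-min → 66; now {68, 77, 79}
insert 70 → {68, 70, 77, 79}
insert 78 → {68, 70, 77, 78, 79}
insert 52 → {52, 68, 70, 77, 78, 79}
insert 81 → {52, 68, 70, 77, 78, 79, 81}
extract-min → 52; now {68, 70, 77, 78, 79, 81}
extract-min → 68; now {70, 77, 78, 79, 81}
extract-min → 70; now {77, 78, 79, 81}
insert 92 → {77, 78, 79, 81, 92}

48 → 57 → 71 → 63 → 64 → 66 → 52 → 68 → 70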